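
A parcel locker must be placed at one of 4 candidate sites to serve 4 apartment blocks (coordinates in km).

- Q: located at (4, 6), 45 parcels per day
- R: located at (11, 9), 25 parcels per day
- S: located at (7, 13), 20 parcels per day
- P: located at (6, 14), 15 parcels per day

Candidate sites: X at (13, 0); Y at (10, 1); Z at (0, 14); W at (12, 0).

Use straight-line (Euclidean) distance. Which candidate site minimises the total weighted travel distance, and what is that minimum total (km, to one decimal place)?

Total weighted distance at each candidate:
  X (13, 0): total = 1238.4
  Y (10, 1): total = 1004.4
  Z (0, 14): total = 936.0
  W (12, 0): total = 1183.4
Minimum is at Z with total 936.0 km.

Z, total 936.0 km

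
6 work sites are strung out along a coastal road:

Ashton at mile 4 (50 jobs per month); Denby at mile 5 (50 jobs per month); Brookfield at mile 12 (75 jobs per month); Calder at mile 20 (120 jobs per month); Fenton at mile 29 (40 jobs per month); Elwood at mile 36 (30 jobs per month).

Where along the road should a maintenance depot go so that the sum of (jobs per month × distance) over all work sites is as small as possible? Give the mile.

x = 20

For a sum of weighted absolute distances on a line, the optimum is the weighted median (not the mean). Total weight W = 365; half-weight = 182.5.
Sort by position and accumulate weight:
  mile 4 (Ashton, w=50) → cum 50
  mile 5 (Denby, w=50) → cum 100
  mile 12 (Brookfield, w=75) → cum 175
  mile 20 (Calder, w=120) → cum 295  ≥ 182.5 → median here
  mile 29 (Fenton, w=40) → cum 335
  mile 36 (Elwood, w=30) → cum 365
Optimal location: mile 20.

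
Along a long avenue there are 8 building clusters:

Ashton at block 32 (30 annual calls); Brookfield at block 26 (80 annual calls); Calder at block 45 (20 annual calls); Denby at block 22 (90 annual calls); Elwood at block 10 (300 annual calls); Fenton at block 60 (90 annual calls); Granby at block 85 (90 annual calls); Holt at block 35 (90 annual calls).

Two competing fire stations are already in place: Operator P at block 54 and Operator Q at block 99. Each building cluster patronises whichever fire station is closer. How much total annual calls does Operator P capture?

The indifferent point is the midpoint (54+99)/2 = 76.5; building clusters left of it (closer to Operator P at 54) go to Operator P, those right go to Operator Q.
  Elwood at 10 (w=300) → Operator P
  Denby at 22 (w=90) → Operator P
  Brookfield at 26 (w=80) → Operator P
  Ashton at 32 (w=30) → Operator P
  Holt at 35 (w=90) → Operator P
  Calder at 45 (w=20) → Operator P
  Fenton at 60 (w=90) → Operator P
  Granby at 85 (w=90) → Operator Q
Operator P captures 700; Operator Q captures 90.

700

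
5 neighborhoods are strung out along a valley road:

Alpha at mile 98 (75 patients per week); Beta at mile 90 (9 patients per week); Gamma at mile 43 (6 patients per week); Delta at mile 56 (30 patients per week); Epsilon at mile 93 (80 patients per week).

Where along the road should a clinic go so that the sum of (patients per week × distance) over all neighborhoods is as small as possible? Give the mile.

x = 93

For a sum of weighted absolute distances on a line, the optimum is the weighted median (not the mean). Total weight W = 200; half-weight = 100.
Sort by position and accumulate weight:
  mile 43 (Gamma, w=6) → cum 6
  mile 56 (Delta, w=30) → cum 36
  mile 90 (Beta, w=9) → cum 45
  mile 93 (Epsilon, w=80) → cum 125  ≥ 100 → median here
  mile 98 (Alpha, w=75) → cum 200
Optimal location: mile 93.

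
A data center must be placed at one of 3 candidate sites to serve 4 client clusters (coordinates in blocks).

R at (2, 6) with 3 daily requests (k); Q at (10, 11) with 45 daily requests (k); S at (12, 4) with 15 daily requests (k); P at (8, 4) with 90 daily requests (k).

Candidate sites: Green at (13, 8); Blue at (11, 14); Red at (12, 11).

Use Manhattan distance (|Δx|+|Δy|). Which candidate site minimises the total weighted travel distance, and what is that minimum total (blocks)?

Green, total 1194 blocks

Total weighted distance at each candidate:
  Green (13, 8): total = 1194
  Blue (11, 14): total = 1566
  Red (12, 11): total = 1230
Minimum is at Green with total 1194 blocks.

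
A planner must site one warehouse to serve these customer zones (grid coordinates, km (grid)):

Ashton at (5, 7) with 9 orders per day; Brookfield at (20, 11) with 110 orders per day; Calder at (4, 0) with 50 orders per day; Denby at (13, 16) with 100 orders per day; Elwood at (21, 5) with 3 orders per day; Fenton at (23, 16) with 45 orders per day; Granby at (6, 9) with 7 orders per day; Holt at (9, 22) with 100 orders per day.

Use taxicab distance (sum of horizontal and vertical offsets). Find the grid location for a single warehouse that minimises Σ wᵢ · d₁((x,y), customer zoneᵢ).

Manhattan distance separates: Σwᵢ(|x−xᵢ|+|y−yᵢ|) = Σwᵢ|x−xᵢ| + Σwᵢ|y−yᵢ|, so x and y are optimised independently as 1-D weighted medians.
Total weight W = 424; half = 212.
x-coordinate, sorted with cumulative weight:
  x=4 (Calder, w=50) cum 50
  x=5 (Ashton, w=9) cum 59
  x=6 (Granby, w=7) cum 66
  x=9 (Holt, w=100) cum 166
  x=13 (Denby, w=100) cum 266  ← median
  x=20 (Brookfield, w=110) cum 376
  x=21 (Elwood, w=3) cum 379
  x=23 (Fenton, w=45) cum 424
⇒ x* = 13
y-coordinate, sorted with cumulative weight:
  y=0 (Calder, w=50) cum 50
  y=5 (Elwood, w=3) cum 53
  y=7 (Ashton, w=9) cum 62
  y=9 (Granby, w=7) cum 69
  y=11 (Brookfield, w=110) cum 179
  y=16 (Denby, w=100) cum 279  ← median
  y=16 (Fenton, w=45) cum 324
  y=22 (Holt, w=100) cum 424
⇒ y* = 16

(13, 16)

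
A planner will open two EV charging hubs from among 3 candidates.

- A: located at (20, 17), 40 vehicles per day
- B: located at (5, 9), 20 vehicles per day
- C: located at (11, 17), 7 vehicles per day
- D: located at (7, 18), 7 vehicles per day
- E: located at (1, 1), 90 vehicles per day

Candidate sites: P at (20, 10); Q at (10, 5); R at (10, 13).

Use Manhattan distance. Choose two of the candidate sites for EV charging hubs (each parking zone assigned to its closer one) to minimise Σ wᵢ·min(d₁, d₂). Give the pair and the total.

Evaluate every pair (each demand assigned to the nearer of the two):
  {P, Q}: total = 1833
  {Q, R}: total = 2001
  {P, R}: total = 2441
Best pair: {P, Q} with total 1833.

{P, Q}, total 1833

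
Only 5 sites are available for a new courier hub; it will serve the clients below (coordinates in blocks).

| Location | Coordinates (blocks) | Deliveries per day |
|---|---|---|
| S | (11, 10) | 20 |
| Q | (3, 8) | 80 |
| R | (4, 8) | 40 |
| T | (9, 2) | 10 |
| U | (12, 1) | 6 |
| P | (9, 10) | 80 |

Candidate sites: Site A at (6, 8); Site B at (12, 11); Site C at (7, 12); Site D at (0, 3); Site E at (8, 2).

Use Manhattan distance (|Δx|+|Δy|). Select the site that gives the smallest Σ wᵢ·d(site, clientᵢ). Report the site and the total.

Site A, total 1028 blocks

Total weighted distance at each candidate:
  Site A (6, 8): total = 1028
  Site B (12, 11): total = 1940
  Site C (7, 12): total = 1576
  Site D (0, 3): total = 2824
  Site E (8, 2): total = 2260
Minimum is at Site A with total 1028 blocks.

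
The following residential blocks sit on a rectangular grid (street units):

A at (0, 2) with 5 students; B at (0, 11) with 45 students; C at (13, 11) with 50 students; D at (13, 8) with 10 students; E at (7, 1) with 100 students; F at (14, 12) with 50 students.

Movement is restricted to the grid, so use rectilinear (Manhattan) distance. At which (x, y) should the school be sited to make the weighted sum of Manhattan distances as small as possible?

(7, 11)

Manhattan distance separates: Σwᵢ(|x−xᵢ|+|y−yᵢ|) = Σwᵢ|x−xᵢ| + Σwᵢ|y−yᵢ|, so x and y are optimised independently as 1-D weighted medians.
Total weight W = 260; half = 130.
x-coordinate, sorted with cumulative weight:
  x=0 (A, w=5) cum 5
  x=0 (B, w=45) cum 50
  x=7 (E, w=100) cum 150  ← median
  x=13 (C, w=50) cum 200
  x=13 (D, w=10) cum 210
  x=14 (F, w=50) cum 260
⇒ x* = 7
y-coordinate, sorted with cumulative weight:
  y=1 (E, w=100) cum 100
  y=2 (A, w=5) cum 105
  y=8 (D, w=10) cum 115
  y=11 (B, w=45) cum 160  ← median
  y=11 (C, w=50) cum 210
  y=12 (F, w=50) cum 260
⇒ y* = 11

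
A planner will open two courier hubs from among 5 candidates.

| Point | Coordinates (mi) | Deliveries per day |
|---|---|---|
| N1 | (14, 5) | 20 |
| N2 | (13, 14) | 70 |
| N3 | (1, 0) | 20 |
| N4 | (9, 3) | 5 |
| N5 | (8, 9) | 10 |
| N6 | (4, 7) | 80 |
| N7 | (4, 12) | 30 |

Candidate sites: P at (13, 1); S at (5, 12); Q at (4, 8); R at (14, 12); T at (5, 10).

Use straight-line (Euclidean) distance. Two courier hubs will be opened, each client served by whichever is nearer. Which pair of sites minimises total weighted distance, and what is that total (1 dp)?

Evaluate every pair (each demand assigned to the nearer of the two):
  {Q, R}: total = 744.0
  {R, T}: total = 903.9
  {S, R}: total = 1079.1
  {S, Q}: total = 1143.5
  {Q, T}: total = 1217.0
  {P, Q}: total = 1274.1
  {P, T}: total = 1298.0
  {S, T}: total = 1353.5
  {P, S}: total = 1403.2
  {P, R}: total = 1734.6
Best pair: {Q, R} with total 744.0.

{Q, R}, total 744.0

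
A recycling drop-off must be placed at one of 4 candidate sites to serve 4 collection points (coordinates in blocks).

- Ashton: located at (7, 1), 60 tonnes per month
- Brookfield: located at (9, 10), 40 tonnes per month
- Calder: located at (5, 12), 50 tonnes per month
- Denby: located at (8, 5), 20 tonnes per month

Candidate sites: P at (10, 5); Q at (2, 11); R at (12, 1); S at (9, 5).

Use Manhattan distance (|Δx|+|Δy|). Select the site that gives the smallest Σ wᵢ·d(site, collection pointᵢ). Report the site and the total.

S, total 1130 blocks

Total weighted distance at each candidate:
  P (10, 5): total = 1300
  Q (2, 11): total = 1660
  R (12, 1): total = 1840
  S (9, 5): total = 1130
Minimum is at S with total 1130 blocks.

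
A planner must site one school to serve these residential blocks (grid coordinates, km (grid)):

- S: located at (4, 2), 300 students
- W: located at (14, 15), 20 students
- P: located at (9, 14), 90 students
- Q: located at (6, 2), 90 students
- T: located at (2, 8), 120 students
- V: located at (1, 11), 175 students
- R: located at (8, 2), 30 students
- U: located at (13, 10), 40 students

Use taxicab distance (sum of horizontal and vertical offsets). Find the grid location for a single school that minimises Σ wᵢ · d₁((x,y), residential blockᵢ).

(4, 8)

Manhattan distance separates: Σwᵢ(|x−xᵢ|+|y−yᵢ|) = Σwᵢ|x−xᵢ| + Σwᵢ|y−yᵢ|, so x and y are optimised independently as 1-D weighted medians.
Total weight W = 865; half = 432.5.
x-coordinate, sorted with cumulative weight:
  x=1 (V, w=175) cum 175
  x=2 (T, w=120) cum 295
  x=4 (S, w=300) cum 595  ← median
  x=6 (Q, w=90) cum 685
  x=8 (R, w=30) cum 715
  x=9 (P, w=90) cum 805
  x=13 (U, w=40) cum 845
  x=14 (W, w=20) cum 865
⇒ x* = 4
y-coordinate, sorted with cumulative weight:
  y=2 (S, w=300) cum 300
  y=2 (Q, w=90) cum 390
  y=2 (R, w=30) cum 420
  y=8 (T, w=120) cum 540  ← median
  y=10 (U, w=40) cum 580
  y=11 (V, w=175) cum 755
  y=14 (P, w=90) cum 845
  y=15 (W, w=20) cum 865
⇒ y* = 8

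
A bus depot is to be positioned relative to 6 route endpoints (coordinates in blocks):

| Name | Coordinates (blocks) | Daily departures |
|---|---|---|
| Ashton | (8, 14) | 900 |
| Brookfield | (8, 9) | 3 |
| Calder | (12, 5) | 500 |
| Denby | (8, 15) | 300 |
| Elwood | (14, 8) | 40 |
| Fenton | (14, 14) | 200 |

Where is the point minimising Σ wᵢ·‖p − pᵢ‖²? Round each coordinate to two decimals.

The minimiser of Σwᵢ‖p−pᵢ‖² is the weighted centroid p* = (Σwᵢpᵢ)/(Σwᵢ).
Σwᵢ = 1943.
Σwᵢxᵢ = 900·8 + 3·8 + 500·12 + 300·8 + 40·14 + 200·14 = 18984.
Σwᵢyᵢ = 900·14 + 3·9 + 500·5 + 300·15 + 40·8 + 200·14 = 22747.
x* = 18984/1943 = 9.77, y* = 22747/1943 = 11.71.

(9.77, 11.71)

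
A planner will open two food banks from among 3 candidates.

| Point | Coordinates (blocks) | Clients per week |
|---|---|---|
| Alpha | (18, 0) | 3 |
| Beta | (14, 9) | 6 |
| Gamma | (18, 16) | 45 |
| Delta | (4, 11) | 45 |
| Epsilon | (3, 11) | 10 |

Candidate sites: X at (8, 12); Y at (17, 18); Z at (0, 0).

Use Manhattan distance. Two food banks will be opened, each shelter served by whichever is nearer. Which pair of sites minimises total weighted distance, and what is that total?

Evaluate every pair (each demand assigned to the nearer of the two):
  {X, Y}: total = 531
  {X, Z}: total = 1023
  {Y, Z}: total = 1076
Best pair: {X, Y} with total 531.

{X, Y}, total 531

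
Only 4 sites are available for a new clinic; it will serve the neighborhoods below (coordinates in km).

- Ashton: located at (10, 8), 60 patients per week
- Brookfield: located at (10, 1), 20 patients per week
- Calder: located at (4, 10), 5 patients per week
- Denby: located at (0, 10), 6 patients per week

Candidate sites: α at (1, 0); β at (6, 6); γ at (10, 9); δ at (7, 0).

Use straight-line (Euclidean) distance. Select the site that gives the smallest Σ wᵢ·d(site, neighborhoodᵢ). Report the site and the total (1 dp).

γ, total 310.7 km

Total weighted distance at each candidate:
  α (1, 0): total = 1016.1
  β (6, 6): total = 462.0
  γ (10, 9): total = 310.7
  δ (7, 0): total = 701.3
Minimum is at γ with total 310.7 km.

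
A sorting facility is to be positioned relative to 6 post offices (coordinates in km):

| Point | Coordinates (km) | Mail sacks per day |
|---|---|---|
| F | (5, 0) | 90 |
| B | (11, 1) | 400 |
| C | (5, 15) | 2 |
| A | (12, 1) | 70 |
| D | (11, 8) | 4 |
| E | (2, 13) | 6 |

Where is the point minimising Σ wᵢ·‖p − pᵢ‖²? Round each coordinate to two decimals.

The minimiser of Σwᵢ‖p−pᵢ‖² is the weighted centroid p* = (Σwᵢpᵢ)/(Σwᵢ).
Σwᵢ = 572.
Σwᵢxᵢ = 90·5 + 400·11 + 2·5 + 70·12 + 4·11 + 6·2 = 5756.
Σwᵢyᵢ = 90·0 + 400·1 + 2·15 + 70·1 + 4·8 + 6·13 = 610.
x* = 5756/572 = 10.06, y* = 610/572 = 1.07.

(10.06, 1.07)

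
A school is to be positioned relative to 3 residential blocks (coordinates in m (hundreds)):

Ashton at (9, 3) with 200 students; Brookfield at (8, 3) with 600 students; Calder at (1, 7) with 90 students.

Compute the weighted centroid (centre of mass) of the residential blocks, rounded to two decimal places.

The minimiser of Σwᵢ‖p−pᵢ‖² is the weighted centroid p* = (Σwᵢpᵢ)/(Σwᵢ).
Σwᵢ = 890.
Σwᵢxᵢ = 200·9 + 600·8 + 90·1 = 6690.
Σwᵢyᵢ = 200·3 + 600·3 + 90·7 = 3030.
x* = 6690/890 = 7.52, y* = 3030/890 = 3.40.

(7.52, 3.40)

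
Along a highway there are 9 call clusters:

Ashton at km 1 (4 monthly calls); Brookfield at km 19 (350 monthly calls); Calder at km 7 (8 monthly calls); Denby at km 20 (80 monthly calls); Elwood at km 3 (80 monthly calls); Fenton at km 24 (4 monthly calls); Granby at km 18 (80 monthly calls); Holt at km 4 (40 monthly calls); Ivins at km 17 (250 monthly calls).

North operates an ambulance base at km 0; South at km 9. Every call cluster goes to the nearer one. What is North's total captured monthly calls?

The indifferent point is the midpoint (0+9)/2 = 4.5; call clusters left of it (closer to North at 0) go to North, those right go to South.
  Ashton at 1 (w=4) → North
  Elwood at 3 (w=80) → North
  Holt at 4 (w=40) → North
  Calder at 7 (w=8) → South
  Ivins at 17 (w=250) → South
  Granby at 18 (w=80) → South
  Brookfield at 19 (w=350) → South
  Denby at 20 (w=80) → South
  Fenton at 24 (w=4) → South
North captures 124; South captures 772.

124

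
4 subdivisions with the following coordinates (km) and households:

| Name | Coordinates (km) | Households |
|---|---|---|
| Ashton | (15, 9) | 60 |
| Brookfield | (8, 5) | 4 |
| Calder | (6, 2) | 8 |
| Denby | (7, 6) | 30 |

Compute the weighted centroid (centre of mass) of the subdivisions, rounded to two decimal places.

(11.67, 7.41)

The minimiser of Σwᵢ‖p−pᵢ‖² is the weighted centroid p* = (Σwᵢpᵢ)/(Σwᵢ).
Σwᵢ = 102.
Σwᵢxᵢ = 60·15 + 4·8 + 8·6 + 30·7 = 1190.
Σwᵢyᵢ = 60·9 + 4·5 + 8·2 + 30·6 = 756.
x* = 1190/102 = 11.67, y* = 756/102 = 7.41.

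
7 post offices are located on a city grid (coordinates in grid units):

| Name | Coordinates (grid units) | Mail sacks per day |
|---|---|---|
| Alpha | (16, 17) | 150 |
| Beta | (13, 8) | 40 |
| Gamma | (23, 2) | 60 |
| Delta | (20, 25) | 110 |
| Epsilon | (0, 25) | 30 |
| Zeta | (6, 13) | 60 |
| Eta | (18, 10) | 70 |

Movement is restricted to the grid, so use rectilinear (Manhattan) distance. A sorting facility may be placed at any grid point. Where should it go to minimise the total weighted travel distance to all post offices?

(16, 17)

Manhattan distance separates: Σwᵢ(|x−xᵢ|+|y−yᵢ|) = Σwᵢ|x−xᵢ| + Σwᵢ|y−yᵢ|, so x and y are optimised independently as 1-D weighted medians.
Total weight W = 520; half = 260.
x-coordinate, sorted with cumulative weight:
  x=0 (Epsilon, w=30) cum 30
  x=6 (Zeta, w=60) cum 90
  x=13 (Beta, w=40) cum 130
  x=16 (Alpha, w=150) cum 280  ← median
  x=18 (Eta, w=70) cum 350
  x=20 (Delta, w=110) cum 460
  x=23 (Gamma, w=60) cum 520
⇒ x* = 16
y-coordinate, sorted with cumulative weight:
  y=2 (Gamma, w=60) cum 60
  y=8 (Beta, w=40) cum 100
  y=10 (Eta, w=70) cum 170
  y=13 (Zeta, w=60) cum 230
  y=17 (Alpha, w=150) cum 380  ← median
  y=25 (Delta, w=110) cum 490
  y=25 (Epsilon, w=30) cum 520
⇒ y* = 17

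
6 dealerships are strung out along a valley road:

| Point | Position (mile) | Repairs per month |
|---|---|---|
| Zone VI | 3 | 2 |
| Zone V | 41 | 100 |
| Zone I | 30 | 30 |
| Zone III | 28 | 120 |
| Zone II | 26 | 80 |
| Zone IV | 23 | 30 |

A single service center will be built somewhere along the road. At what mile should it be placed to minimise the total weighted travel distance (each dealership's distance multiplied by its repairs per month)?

x = 28

For a sum of weighted absolute distances on a line, the optimum is the weighted median (not the mean). Total weight W = 362; half-weight = 181.
Sort by position and accumulate weight:
  mile 3 (Zone VI, w=2) → cum 2
  mile 23 (Zone IV, w=30) → cum 32
  mile 26 (Zone II, w=80) → cum 112
  mile 28 (Zone III, w=120) → cum 232  ≥ 181 → median here
  mile 30 (Zone I, w=30) → cum 262
  mile 41 (Zone V, w=100) → cum 362
Optimal location: mile 28.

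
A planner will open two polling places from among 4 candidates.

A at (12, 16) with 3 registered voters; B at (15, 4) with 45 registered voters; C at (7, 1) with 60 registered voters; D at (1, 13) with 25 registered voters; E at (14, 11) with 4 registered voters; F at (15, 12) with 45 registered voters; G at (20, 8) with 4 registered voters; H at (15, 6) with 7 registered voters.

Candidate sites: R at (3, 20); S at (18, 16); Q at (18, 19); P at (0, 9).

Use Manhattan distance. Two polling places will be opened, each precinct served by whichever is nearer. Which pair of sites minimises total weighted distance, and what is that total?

{S, P}, total 2200

Evaluate every pair (each demand assigned to the nearer of the two):
  {S, P}: total = 2200
  {Q, P}: total = 2524
  {R, S}: total = 2780
  {R, P}: total = 3048
  {R, Q}: total = 3104
  {S, Q}: total = 3235
Best pair: {S, P} with total 2200.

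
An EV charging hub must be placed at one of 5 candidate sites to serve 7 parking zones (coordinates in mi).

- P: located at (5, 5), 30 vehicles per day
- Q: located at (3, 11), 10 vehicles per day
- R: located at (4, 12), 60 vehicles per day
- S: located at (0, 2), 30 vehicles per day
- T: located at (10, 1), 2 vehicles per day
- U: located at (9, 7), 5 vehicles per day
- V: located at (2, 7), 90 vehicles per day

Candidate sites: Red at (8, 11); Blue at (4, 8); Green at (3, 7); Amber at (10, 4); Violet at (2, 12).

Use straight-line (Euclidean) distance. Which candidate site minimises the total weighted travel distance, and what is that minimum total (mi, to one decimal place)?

Total weighted distance at each candidate:
  Red (8, 11): total = 1549.9
  Blue (4, 8): total = 828.0
  Green (3, 7): total = 744.2
  Amber (10, 4): total = 1948.7
  Violet (2, 12): total = 1188.8
Minimum is at Green with total 744.2 mi.

Green, total 744.2 mi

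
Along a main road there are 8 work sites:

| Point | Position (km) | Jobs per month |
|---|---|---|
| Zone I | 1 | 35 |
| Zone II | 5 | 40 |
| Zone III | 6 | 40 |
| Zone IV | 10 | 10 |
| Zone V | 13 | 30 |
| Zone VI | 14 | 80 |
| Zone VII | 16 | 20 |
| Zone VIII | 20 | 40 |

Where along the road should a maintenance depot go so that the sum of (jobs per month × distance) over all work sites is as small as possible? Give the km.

x = 13

For a sum of weighted absolute distances on a line, the optimum is the weighted median (not the mean). Total weight W = 295; half-weight = 147.5.
Sort by position and accumulate weight:
  km 1 (Zone I, w=35) → cum 35
  km 5 (Zone II, w=40) → cum 75
  km 6 (Zone III, w=40) → cum 115
  km 10 (Zone IV, w=10) → cum 125
  km 13 (Zone V, w=30) → cum 155  ≥ 147.5 → median here
  km 14 (Zone VI, w=80) → cum 235
  km 16 (Zone VII, w=20) → cum 255
  km 20 (Zone VIII, w=40) → cum 295
Optimal location: km 13.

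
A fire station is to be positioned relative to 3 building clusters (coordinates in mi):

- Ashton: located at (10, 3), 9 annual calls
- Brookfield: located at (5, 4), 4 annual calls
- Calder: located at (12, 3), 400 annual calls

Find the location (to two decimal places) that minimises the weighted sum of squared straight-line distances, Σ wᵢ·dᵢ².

(11.89, 3.01)

The minimiser of Σwᵢ‖p−pᵢ‖² is the weighted centroid p* = (Σwᵢpᵢ)/(Σwᵢ).
Σwᵢ = 413.
Σwᵢxᵢ = 9·10 + 4·5 + 400·12 = 4910.
Σwᵢyᵢ = 9·3 + 4·4 + 400·3 = 1243.
x* = 4910/413 = 11.89, y* = 1243/413 = 3.01.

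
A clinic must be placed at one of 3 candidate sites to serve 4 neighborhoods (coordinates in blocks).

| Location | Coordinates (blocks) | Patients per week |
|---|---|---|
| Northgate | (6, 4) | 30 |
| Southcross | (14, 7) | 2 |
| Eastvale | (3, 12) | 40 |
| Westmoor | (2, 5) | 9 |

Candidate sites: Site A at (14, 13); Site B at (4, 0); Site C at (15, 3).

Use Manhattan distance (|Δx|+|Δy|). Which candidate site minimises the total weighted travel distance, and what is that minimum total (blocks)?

Site B, total 797 blocks

Total weighted distance at each candidate:
  Site A (14, 13): total = 1182
  Site B (4, 0): total = 797
  Site C (15, 3): total = 1285
Minimum is at Site B with total 797 blocks.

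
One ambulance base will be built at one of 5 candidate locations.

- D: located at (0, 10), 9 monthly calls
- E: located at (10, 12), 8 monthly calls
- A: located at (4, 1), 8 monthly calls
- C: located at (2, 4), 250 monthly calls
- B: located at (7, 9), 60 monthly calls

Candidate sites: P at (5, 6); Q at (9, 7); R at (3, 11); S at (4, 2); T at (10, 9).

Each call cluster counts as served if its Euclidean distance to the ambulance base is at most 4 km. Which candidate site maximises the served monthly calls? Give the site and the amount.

Coverage radius r = 4 km; a point is covered iff (Δx)²+(Δy)² ≤ 4² = 16.
  P (5, 6): covers {C, B} → 310
  Q (9, 7): covers {B} → 60
  R (3, 11): covers {D} → 9
  S (4, 2): covers {A, C} → 258
  T (10, 9): covers {E, B} → 68
Maximum coverage at P: 310 monthly calls.

P, covering 310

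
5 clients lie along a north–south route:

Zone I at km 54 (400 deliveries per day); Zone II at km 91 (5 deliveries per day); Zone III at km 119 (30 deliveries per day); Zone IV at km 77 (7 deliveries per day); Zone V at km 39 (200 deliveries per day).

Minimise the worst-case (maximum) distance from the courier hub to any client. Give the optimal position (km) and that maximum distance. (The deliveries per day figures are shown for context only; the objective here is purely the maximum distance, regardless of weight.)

The 1-center on a line is the midpoint of the two extreme points: leftmost at 39, rightmost at 119.
Optimal location = (39 + 119)/2 = 79; maximum distance = (119 − 39)/2 = 40.

location 79, max distance 40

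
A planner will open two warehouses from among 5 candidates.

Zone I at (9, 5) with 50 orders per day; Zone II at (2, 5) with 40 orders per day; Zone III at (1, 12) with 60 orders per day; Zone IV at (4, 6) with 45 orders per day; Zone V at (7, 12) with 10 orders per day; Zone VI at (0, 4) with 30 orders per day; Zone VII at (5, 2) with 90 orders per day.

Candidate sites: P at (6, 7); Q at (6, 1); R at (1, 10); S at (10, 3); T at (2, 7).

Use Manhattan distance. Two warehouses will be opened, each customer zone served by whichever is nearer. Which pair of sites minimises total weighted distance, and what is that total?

Evaluate every pair (each demand assigned to the nearer of the two):
  {Q, T}: total = 1355
  {Q, R}: total = 1495
  {S, T}: total = 1515
  {P, R}: total = 1555
  {P, T}: total = 1575
  {R, S}: total = 1655
  {P, Q}: total = 1735
  {R, T}: total = 1735
  {P, S}: total = 1995
  {Q, S}: total = 2315
Best pair: {Q, T} with total 1355.

{Q, T}, total 1355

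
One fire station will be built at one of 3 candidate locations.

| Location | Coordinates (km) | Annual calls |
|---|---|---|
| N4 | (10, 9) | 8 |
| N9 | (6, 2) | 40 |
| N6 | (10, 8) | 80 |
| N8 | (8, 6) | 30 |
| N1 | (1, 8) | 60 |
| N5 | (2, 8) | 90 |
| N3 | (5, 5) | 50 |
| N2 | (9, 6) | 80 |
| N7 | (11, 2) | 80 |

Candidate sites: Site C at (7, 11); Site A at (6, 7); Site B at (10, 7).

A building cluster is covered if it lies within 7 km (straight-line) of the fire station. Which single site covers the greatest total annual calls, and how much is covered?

Coverage radius r = 7 km; a point is covered iff (Δx)²+(Δy)² ≤ 7² = 49.
  Site C (7, 11): covers {N4, N6, N8, N1, N5, N3, N2} → 398
  Site A (6, 7): covers {N4, N9, N6, N8, N1, N5, N3, N2} → 438
  Site B (10, 7): covers {N4, N9, N6, N8, N3, N2, N7} → 368
Maximum coverage at Site A: 438 annual calls.

Site A, covering 438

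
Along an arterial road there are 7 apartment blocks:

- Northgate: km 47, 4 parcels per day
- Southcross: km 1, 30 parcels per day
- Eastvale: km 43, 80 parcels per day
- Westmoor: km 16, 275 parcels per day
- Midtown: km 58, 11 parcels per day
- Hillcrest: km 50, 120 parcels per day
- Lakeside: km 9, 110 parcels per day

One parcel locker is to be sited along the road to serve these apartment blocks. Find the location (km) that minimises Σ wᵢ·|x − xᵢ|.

For a sum of weighted absolute distances on a line, the optimum is the weighted median (not the mean). Total weight W = 630; half-weight = 315.
Sort by position and accumulate weight:
  km 1 (Southcross, w=30) → cum 30
  km 9 (Lakeside, w=110) → cum 140
  km 16 (Westmoor, w=275) → cum 415  ≥ 315 → median here
  km 43 (Eastvale, w=80) → cum 495
  km 47 (Northgate, w=4) → cum 499
  km 50 (Hillcrest, w=120) → cum 619
  km 58 (Midtown, w=11) → cum 630
Optimal location: km 16.

x = 16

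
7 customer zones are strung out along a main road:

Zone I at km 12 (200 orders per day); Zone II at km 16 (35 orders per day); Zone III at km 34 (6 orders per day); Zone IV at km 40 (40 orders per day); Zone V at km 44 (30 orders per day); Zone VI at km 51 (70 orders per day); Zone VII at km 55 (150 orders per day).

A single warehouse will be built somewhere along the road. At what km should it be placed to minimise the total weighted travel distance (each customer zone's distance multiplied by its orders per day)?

For a sum of weighted absolute distances on a line, the optimum is the weighted median (not the mean). Total weight W = 531; half-weight = 265.5.
Sort by position and accumulate weight:
  km 12 (Zone I, w=200) → cum 200
  km 16 (Zone II, w=35) → cum 235
  km 34 (Zone III, w=6) → cum 241
  km 40 (Zone IV, w=40) → cum 281  ≥ 265.5 → median here
  km 44 (Zone V, w=30) → cum 311
  km 51 (Zone VI, w=70) → cum 381
  km 55 (Zone VII, w=150) → cum 531
Optimal location: km 40.

x = 40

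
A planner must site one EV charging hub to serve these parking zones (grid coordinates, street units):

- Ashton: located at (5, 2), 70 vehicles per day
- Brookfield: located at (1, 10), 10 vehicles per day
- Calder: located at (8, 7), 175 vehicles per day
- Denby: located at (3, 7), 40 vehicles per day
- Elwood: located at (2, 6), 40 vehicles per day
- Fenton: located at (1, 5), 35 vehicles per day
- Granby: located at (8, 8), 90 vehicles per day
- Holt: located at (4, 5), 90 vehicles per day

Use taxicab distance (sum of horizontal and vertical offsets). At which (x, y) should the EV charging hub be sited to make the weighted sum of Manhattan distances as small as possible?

Manhattan distance separates: Σwᵢ(|x−xᵢ|+|y−yᵢ|) = Σwᵢ|x−xᵢ| + Σwᵢ|y−yᵢ|, so x and y are optimised independently as 1-D weighted medians.
Total weight W = 550; half = 275.
x-coordinate, sorted with cumulative weight:
  x=1 (Brookfield, w=10) cum 10
  x=1 (Fenton, w=35) cum 45
  x=2 (Elwood, w=40) cum 85
  x=3 (Denby, w=40) cum 125
  x=4 (Holt, w=90) cum 215
  x=5 (Ashton, w=70) cum 285  ← median
  x=8 (Calder, w=175) cum 460
  x=8 (Granby, w=90) cum 550
⇒ x* = 5
y-coordinate, sorted with cumulative weight:
  y=2 (Ashton, w=70) cum 70
  y=5 (Fenton, w=35) cum 105
  y=5 (Holt, w=90) cum 195
  y=6 (Elwood, w=40) cum 235
  y=7 (Calder, w=175) cum 410  ← median
  y=7 (Denby, w=40) cum 450
  y=8 (Granby, w=90) cum 540
  y=10 (Brookfield, w=10) cum 550
⇒ y* = 7

(5, 7)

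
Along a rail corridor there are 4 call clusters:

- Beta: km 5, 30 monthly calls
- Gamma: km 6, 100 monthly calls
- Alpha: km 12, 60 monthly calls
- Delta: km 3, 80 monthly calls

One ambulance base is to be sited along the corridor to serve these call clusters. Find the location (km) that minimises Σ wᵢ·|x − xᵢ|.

For a sum of weighted absolute distances on a line, the optimum is the weighted median (not the mean). Total weight W = 270; half-weight = 135.
Sort by position and accumulate weight:
  km 3 (Delta, w=80) → cum 80
  km 5 (Beta, w=30) → cum 110
  km 6 (Gamma, w=100) → cum 210  ≥ 135 → median here
  km 12 (Alpha, w=60) → cum 270
Optimal location: km 6.

x = 6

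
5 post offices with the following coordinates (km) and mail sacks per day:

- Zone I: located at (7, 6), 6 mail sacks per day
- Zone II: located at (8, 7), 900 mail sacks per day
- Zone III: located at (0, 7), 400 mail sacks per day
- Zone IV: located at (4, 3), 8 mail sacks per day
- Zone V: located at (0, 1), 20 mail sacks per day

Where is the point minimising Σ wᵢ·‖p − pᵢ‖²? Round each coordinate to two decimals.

The minimiser of Σwᵢ‖p−pᵢ‖² is the weighted centroid p* = (Σwᵢpᵢ)/(Σwᵢ).
Σwᵢ = 1334.
Σwᵢxᵢ = 6·7 + 900·8 + 400·0 + 8·4 + 20·0 = 7274.
Σwᵢyᵢ = 6·6 + 900·7 + 400·7 + 8·3 + 20·1 = 9180.
x* = 7274/1334 = 5.45, y* = 9180/1334 = 6.88.

(5.45, 6.88)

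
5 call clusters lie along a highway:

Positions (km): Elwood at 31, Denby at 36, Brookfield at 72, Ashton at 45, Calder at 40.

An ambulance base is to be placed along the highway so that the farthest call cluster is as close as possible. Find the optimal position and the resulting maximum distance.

location 51.5, max distance 20.5

The 1-center on a line is the midpoint of the two extreme points: leftmost at 31, rightmost at 72.
Optimal location = (31 + 72)/2 = 51.5; maximum distance = (72 − 31)/2 = 20.5.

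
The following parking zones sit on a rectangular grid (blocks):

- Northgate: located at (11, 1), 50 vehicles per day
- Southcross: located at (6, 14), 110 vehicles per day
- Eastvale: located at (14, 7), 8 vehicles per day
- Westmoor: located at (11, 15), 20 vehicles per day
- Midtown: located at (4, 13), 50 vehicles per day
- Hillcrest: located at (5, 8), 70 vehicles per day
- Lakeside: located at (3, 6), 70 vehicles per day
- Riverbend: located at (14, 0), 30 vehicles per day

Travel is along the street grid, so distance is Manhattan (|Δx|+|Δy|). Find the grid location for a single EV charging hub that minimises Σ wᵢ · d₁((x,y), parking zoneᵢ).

Manhattan distance separates: Σwᵢ(|x−xᵢ|+|y−yᵢ|) = Σwᵢ|x−xᵢ| + Σwᵢ|y−yᵢ|, so x and y are optimised independently as 1-D weighted medians.
Total weight W = 408; half = 204.
x-coordinate, sorted with cumulative weight:
  x=3 (Lakeside, w=70) cum 70
  x=4 (Midtown, w=50) cum 120
  x=5 (Hillcrest, w=70) cum 190
  x=6 (Southcross, w=110) cum 300  ← median
  x=11 (Northgate, w=50) cum 350
  x=11 (Westmoor, w=20) cum 370
  x=14 (Eastvale, w=8) cum 378
  x=14 (Riverbend, w=30) cum 408
⇒ x* = 6
y-coordinate, sorted with cumulative weight:
  y=0 (Riverbend, w=30) cum 30
  y=1 (Northgate, w=50) cum 80
  y=6 (Lakeside, w=70) cum 150
  y=7 (Eastvale, w=8) cum 158
  y=8 (Hillcrest, w=70) cum 228  ← median
  y=13 (Midtown, w=50) cum 278
  y=14 (Southcross, w=110) cum 388
  y=15 (Westmoor, w=20) cum 408
⇒ y* = 8

(6, 8)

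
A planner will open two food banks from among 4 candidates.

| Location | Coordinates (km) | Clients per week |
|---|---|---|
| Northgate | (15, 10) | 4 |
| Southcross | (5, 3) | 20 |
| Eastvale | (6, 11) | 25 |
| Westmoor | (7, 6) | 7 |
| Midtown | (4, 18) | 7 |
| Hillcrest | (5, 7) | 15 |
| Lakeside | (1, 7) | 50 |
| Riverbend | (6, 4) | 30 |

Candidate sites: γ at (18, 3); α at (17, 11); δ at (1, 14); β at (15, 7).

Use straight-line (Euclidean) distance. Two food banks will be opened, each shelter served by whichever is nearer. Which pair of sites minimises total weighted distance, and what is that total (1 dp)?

Evaluate every pair (each demand assigned to the nearer of the two):
  {δ, β}: total = 1220.2
  {α, δ}: total = 1300.2
  {γ, δ}: total = 1321.7
  {α, β}: total = 1765.0
  {γ, β}: total = 1773.6
  {γ, α}: total = 2101.2
Best pair: {δ, β} with total 1220.2.

{δ, β}, total 1220.2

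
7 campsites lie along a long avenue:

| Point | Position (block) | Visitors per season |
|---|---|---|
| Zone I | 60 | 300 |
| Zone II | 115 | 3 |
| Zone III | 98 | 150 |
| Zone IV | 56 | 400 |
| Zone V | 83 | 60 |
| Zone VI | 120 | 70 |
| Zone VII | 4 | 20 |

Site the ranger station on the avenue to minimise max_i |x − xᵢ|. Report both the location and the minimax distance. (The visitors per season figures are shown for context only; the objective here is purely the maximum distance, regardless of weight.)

The 1-center on a line is the midpoint of the two extreme points: leftmost at 4, rightmost at 120.
Optimal location = (4 + 120)/2 = 62; maximum distance = (120 − 4)/2 = 58.

location 62, max distance 58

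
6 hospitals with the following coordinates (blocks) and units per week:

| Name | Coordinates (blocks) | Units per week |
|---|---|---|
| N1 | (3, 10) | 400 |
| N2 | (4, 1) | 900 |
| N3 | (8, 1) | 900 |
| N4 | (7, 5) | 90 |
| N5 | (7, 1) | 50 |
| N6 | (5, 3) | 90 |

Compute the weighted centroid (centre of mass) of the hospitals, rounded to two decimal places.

(5.53, 2.70)

The minimiser of Σwᵢ‖p−pᵢ‖² is the weighted centroid p* = (Σwᵢpᵢ)/(Σwᵢ).
Σwᵢ = 2430.
Σwᵢxᵢ = 400·3 + 900·4 + 900·8 + 90·7 + 50·7 + 90·5 = 13430.
Σwᵢyᵢ = 400·10 + 900·1 + 900·1 + 90·5 + 50·1 + 90·3 = 6570.
x* = 13430/2430 = 5.53, y* = 6570/2430 = 2.70.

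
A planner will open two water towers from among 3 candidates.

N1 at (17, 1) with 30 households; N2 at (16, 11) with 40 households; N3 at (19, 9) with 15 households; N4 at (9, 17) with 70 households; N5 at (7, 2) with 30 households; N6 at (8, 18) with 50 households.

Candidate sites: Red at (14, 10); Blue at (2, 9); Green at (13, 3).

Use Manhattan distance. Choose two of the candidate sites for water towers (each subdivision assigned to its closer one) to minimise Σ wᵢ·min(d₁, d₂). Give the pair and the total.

Evaluate every pair (each demand assigned to the nearer of the two):
  {Red, Green}: total = 2140
  {Red, Blue}: total = 2470
  {Blue, Green}: total = 2810
Best pair: {Red, Green} with total 2140.

{Red, Green}, total 2140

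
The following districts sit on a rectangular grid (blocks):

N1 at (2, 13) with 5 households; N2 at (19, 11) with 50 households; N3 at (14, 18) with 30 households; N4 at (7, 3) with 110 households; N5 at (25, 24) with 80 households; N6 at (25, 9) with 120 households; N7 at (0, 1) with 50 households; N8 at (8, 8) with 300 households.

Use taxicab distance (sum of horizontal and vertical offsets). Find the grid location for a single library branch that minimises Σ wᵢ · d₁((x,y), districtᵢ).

Manhattan distance separates: Σwᵢ(|x−xᵢ|+|y−yᵢ|) = Σwᵢ|x−xᵢ| + Σwᵢ|y−yᵢ|, so x and y are optimised independently as 1-D weighted medians.
Total weight W = 745; half = 372.5.
x-coordinate, sorted with cumulative weight:
  x=0 (N7, w=50) cum 50
  x=2 (N1, w=5) cum 55
  x=7 (N4, w=110) cum 165
  x=8 (N8, w=300) cum 465  ← median
  x=14 (N3, w=30) cum 495
  x=19 (N2, w=50) cum 545
  x=25 (N5, w=80) cum 625
  x=25 (N6, w=120) cum 745
⇒ x* = 8
y-coordinate, sorted with cumulative weight:
  y=1 (N7, w=50) cum 50
  y=3 (N4, w=110) cum 160
  y=8 (N8, w=300) cum 460  ← median
  y=9 (N6, w=120) cum 580
  y=11 (N2, w=50) cum 630
  y=13 (N1, w=5) cum 635
  y=18 (N3, w=30) cum 665
  y=24 (N5, w=80) cum 745
⇒ y* = 8

(8, 8)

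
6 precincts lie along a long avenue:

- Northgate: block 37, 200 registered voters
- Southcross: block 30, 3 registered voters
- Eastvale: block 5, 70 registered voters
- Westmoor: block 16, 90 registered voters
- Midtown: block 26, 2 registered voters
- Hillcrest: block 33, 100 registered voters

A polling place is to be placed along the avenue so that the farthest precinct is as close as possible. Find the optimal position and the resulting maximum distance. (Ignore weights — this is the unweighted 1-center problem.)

location 21, max distance 16

The 1-center on a line is the midpoint of the two extreme points: leftmost at 5, rightmost at 37.
Optimal location = (5 + 37)/2 = 21; maximum distance = (37 − 5)/2 = 16.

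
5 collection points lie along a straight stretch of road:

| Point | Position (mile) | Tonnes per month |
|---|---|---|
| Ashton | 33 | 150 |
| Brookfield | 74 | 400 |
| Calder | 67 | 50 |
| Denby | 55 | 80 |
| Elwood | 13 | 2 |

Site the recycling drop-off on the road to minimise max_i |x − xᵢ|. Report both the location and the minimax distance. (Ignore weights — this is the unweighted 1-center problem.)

location 43.5, max distance 30.5

The 1-center on a line is the midpoint of the two extreme points: leftmost at 13, rightmost at 74.
Optimal location = (13 + 74)/2 = 43.5; maximum distance = (74 − 13)/2 = 30.5.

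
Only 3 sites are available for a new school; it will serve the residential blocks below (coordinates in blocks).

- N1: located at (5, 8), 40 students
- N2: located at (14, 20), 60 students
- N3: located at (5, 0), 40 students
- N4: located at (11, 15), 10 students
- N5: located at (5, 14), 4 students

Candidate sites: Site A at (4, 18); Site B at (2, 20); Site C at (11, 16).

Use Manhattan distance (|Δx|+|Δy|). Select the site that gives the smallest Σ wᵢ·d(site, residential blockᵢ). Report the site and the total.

Total weighted distance at each candidate:
  Site A (4, 18): total = 2040
  Site B (2, 20): total = 2416
  Site C (11, 16): total = 1902
Minimum is at Site C with total 1902 blocks.

Site C, total 1902 blocks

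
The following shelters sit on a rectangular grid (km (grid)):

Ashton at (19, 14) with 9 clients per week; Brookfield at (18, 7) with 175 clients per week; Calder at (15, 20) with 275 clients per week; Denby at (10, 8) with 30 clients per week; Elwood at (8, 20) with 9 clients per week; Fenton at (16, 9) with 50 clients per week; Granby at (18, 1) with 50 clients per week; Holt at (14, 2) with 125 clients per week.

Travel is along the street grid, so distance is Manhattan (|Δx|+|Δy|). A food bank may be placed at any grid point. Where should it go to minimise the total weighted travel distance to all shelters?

Manhattan distance separates: Σwᵢ(|x−xᵢ|+|y−yᵢ|) = Σwᵢ|x−xᵢ| + Σwᵢ|y−yᵢ|, so x and y are optimised independently as 1-D weighted medians.
Total weight W = 723; half = 361.5.
x-coordinate, sorted with cumulative weight:
  x=8 (Elwood, w=9) cum 9
  x=10 (Denby, w=30) cum 39
  x=14 (Holt, w=125) cum 164
  x=15 (Calder, w=275) cum 439  ← median
  x=16 (Fenton, w=50) cum 489
  x=18 (Brookfield, w=175) cum 664
  x=18 (Granby, w=50) cum 714
  x=19 (Ashton, w=9) cum 723
⇒ x* = 15
y-coordinate, sorted with cumulative weight:
  y=1 (Granby, w=50) cum 50
  y=2 (Holt, w=125) cum 175
  y=7 (Brookfield, w=175) cum 350
  y=8 (Denby, w=30) cum 380  ← median
  y=9 (Fenton, w=50) cum 430
  y=14 (Ashton, w=9) cum 439
  y=20 (Calder, w=275) cum 714
  y=20 (Elwood, w=9) cum 723
⇒ y* = 8

(15, 8)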